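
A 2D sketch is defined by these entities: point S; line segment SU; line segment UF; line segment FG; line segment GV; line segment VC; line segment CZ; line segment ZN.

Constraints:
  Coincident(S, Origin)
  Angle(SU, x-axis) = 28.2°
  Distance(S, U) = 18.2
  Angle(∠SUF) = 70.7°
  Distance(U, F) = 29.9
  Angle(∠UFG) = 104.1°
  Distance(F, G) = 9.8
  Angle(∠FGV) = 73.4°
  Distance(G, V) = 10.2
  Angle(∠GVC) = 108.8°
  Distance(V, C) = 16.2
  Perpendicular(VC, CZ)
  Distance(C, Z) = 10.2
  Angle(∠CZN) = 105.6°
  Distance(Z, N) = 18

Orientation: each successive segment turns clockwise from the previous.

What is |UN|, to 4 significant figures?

37.33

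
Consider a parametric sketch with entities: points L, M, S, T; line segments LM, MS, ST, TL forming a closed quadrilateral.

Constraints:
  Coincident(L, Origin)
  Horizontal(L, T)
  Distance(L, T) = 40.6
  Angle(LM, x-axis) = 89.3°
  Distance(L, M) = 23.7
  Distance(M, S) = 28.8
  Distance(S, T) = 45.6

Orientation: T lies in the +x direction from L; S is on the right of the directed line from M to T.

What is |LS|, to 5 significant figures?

6.6593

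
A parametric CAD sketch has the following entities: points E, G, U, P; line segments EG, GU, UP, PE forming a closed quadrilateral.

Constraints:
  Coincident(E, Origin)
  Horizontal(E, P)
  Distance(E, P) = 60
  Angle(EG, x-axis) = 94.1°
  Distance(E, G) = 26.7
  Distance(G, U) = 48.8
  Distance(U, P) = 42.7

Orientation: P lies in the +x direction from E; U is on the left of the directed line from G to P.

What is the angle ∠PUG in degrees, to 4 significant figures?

94.64°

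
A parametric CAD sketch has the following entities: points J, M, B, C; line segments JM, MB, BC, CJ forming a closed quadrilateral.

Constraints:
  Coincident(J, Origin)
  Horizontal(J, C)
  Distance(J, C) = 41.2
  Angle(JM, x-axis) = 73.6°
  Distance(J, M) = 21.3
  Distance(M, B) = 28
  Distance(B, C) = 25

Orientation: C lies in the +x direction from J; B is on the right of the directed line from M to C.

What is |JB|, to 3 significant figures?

17.6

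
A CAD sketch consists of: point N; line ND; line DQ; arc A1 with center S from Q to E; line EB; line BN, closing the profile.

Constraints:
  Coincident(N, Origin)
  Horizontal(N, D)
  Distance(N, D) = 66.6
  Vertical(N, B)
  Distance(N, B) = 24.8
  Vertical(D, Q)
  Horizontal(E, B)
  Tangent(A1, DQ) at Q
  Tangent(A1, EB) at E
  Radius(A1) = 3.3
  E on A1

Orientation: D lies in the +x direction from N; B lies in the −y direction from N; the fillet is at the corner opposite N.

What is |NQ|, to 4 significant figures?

69.98

The virtual corner opposite N is at (66.60, -24.80). Tangency of A1 to DQ means the radius SQ is perpendicular to DQ and A1 meets EB tangentially, so SE is at right angles to EB, with radius 3.3, so the center S sits 3.3 in from both sides at S = (63.30, -21.50). That places the tangent points at Q = (66.60, -21.50) on DQ and E = (63.30, -24.80) on EB. Then |NQ| = |Q − N| = 69.98.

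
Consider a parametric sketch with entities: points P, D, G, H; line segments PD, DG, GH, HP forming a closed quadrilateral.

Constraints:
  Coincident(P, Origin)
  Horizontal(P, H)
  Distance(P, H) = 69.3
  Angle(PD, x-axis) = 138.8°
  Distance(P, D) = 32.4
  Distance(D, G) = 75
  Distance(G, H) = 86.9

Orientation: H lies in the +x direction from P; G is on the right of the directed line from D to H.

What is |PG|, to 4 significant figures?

50.17

Checks: |DG| = 75.00 ✓; |GH| = 86.90 ✓.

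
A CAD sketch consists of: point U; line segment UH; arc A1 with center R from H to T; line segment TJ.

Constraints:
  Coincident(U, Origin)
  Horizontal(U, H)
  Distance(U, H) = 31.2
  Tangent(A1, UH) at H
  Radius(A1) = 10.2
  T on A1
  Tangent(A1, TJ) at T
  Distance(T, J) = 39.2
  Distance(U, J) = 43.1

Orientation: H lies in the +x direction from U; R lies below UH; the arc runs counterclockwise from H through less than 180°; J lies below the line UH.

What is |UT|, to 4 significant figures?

22.67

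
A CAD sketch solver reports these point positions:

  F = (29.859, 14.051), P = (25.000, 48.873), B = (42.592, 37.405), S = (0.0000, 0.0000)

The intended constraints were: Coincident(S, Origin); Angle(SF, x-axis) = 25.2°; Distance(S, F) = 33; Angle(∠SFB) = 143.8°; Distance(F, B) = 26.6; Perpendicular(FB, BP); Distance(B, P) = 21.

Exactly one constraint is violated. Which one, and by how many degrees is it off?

Perpendicular(FB, BP) — off by 4.50°.

S = (0.00, 0.00) ✓; SF at 25.20° ✓; |SF| = 33.00 ✓; ∠SFB = 143.8° ✓; |FB| = 26.60 ✓; ∠(FB, BP) = 85.50° ✗; |BP| = 21.00 ✓.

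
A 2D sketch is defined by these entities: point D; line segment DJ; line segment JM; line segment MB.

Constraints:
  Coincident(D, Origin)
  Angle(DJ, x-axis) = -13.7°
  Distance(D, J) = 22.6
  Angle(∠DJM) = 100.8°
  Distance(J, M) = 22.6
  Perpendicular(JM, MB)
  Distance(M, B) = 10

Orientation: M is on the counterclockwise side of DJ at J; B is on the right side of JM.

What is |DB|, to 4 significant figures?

41.92

D is at the origin; DJ runs at -13.7° with length 22.6, so J = 22.6·(cos -13.7°, sin -13.7°) = (21.96, -5.353). ∠DJM = 100.8°, so JM runs at -13.7° + (180° − 100.8°) = 65.50° from the x-axis; with |JM| = 22.6, M = J + 22.6·(cos 65.50°, sin 65.50°) = (31.33, 15.21). JM ⟂ MB; with |MB| = 10.0 on the right of JM, B = M + 10.0·(0.9100, -0.4147) = (40.43, 11.07). Then |DB| = |B − D| = 41.92.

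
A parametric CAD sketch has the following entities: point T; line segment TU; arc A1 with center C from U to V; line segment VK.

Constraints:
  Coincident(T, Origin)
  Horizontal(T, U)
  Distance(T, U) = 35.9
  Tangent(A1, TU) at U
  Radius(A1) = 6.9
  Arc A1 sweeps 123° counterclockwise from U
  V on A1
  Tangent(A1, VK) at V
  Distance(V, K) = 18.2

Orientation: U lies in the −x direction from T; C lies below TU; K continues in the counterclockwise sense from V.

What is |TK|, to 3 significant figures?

41.0

T is at the origin; T and U share the same y with |TU| = 35.9 and U on the −x side, so U = (-35.9, 0.00). Tangency of A1 to TU means the radius CU is perpendicular to TU, so C = U + (0, -6.9) = (-35.9, -6.90). On A1, U sits at bearing 90° from C; a 123° counterclockwise sweep puts V at bearing 213°, so V = C + 6.9·(cos 213°, sin 213°) = (-41.7, -10.7). Tangency of A1 to VK means the radius CV is perpendicular to VK, so VK runs along (−sin 213°, cos 213°); with |VK| = 18.2, K = (-31.8, -25.9). Then |TK| = |K − T| = 41.0.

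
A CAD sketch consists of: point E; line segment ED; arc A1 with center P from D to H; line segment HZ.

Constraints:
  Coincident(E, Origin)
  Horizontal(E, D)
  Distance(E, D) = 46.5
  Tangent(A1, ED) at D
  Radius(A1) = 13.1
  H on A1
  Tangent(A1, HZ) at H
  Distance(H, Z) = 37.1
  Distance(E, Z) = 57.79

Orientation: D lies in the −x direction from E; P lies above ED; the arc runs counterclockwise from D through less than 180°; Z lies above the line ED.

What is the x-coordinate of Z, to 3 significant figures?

-30.5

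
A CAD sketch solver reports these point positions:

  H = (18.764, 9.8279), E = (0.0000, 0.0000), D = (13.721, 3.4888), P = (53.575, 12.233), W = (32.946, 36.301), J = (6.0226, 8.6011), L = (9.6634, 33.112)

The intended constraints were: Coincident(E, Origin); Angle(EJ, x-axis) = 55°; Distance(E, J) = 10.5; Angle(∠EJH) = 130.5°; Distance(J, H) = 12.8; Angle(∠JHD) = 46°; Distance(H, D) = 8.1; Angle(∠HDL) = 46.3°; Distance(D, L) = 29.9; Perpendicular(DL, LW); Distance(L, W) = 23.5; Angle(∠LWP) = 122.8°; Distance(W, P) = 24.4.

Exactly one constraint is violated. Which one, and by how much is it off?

Distance(W, P) = 24.4 — off by 7.30.

E = (0.00, 0.00) ✓; EJ at 55.00° ✓; |EJ| = 10.50 ✓; ∠EJH = 130.5° ✓; |JH| = 12.80 ✓; ∠JHD = 46.00° ✓; |HD| = 8.100 ✓; ∠HDL = 46.30° ✓; |DL| = 29.90 ✓; ∠(DL, LW) = 90.00° ✓; |LW| = 23.50 ✓; ∠LWP = 122.8° ✓; |WP| = 31.70 ✗.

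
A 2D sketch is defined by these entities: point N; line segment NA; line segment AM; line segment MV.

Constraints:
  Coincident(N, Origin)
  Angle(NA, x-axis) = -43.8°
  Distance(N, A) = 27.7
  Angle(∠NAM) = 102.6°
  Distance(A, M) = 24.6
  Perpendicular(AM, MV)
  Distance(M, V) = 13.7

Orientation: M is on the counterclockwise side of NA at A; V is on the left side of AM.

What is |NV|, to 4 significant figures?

33.42

∠NAM = 102.6°, so AM runs at -43.8° + (180° − 102.6°) = 33.60° from the x-axis; with |AM| = 24.6, M = A + 24.6·(cos 33.60°, sin 33.60°) = (40.48, -5.559). The perpendicularity gives MV at right angles to AM; with |MV| = 13.7 on the left of AM, V = M + 13.7·(-0.5534, 0.8329) = (32.90, 5.852). Then |NV| = |V − N| = 33.42.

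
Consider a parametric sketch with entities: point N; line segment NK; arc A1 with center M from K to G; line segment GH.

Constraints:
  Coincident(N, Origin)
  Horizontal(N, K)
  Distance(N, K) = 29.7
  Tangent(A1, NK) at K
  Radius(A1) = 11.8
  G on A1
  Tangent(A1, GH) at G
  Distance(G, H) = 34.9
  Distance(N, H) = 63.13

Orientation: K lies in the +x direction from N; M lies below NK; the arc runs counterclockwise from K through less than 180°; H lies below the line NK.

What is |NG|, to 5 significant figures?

28.339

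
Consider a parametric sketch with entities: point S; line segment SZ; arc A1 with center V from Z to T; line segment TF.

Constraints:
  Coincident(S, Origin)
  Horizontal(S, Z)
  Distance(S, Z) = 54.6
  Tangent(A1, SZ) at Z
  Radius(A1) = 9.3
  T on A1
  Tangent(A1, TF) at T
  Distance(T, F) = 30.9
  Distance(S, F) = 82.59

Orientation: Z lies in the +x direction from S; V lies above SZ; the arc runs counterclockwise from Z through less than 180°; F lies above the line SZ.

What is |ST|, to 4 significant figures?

63.42

S is at the origin; SZ is horizontal with |SZ| = 54.6 and Z on the +x side, so Z = (54.60, 0.000). The tangent condition forces VZ to be normal to SZ, so V = Z + (0, 9.3) = (54.60, 9.300). Since VT ⟂ TF (tangency), |VF| = √(9.3² + 30.9²) = 32.27 regardless of where T sits on A1. So F lies on both circle(S, 82.59) and circle(V, 32.27); the above-SZ intersection is F = (75.21, 34.13). T is the foot of the tangent from F: T = (63.16, 5.676).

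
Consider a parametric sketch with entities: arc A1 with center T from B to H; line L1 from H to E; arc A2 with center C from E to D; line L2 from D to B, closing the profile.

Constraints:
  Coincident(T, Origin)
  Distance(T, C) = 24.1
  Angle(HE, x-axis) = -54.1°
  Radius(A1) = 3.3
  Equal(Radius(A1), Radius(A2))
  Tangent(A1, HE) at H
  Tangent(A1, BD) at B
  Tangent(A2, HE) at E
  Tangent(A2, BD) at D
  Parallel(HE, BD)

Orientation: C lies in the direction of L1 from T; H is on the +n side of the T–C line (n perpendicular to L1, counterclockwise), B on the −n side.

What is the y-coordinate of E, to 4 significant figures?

-17.59

The slot axis is L1's direction at -54.1°, so u = (cos -54.1°, sin -54.1°) = (0.5864, -0.8100) and n = (−sin -54.1°, cos -54.1°) = (0.8100, 0.5864). T is at the origin and C lies 24.1 along u from T, so C = 24.1·u = (14.13, -19.52). Tangency of A1 to both parallel lines with radius 3.3 puts H and B at T ± 3.3·n: H = (2.673, 1.935), B = (-2.673, -1.935). Equal radii place E and D the same way about C: E = C + 3.3·n = (16.80, -17.59), D = C − 3.3·n = (11.46, -21.46). So E.y = -17.59.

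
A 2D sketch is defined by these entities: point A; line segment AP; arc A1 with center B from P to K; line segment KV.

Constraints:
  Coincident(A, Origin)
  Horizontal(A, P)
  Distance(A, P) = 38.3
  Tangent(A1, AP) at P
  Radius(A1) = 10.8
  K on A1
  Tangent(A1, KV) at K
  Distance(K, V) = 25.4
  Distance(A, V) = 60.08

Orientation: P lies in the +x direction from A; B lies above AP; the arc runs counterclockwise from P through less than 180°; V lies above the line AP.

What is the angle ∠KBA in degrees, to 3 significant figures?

168°

Checks: |BK| = 10.80 ✓; ∠(BK, KV) = 90.00° ✓; |KV| = 25.40 ✓; |AV| = 60.08 ✓.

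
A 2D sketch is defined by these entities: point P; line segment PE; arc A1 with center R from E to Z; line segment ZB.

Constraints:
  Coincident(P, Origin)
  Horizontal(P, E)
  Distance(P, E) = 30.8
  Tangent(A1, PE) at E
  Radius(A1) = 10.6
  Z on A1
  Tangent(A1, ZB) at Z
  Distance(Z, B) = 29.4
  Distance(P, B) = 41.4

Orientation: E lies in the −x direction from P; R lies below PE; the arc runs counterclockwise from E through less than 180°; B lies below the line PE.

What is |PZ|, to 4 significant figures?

42.16

Checks: |RZ| = 10.60 ✓; ∠(RZ, ZB) = 90.00° ✓; |ZB| = 29.40 ✓; |PB| = 41.40 ✓.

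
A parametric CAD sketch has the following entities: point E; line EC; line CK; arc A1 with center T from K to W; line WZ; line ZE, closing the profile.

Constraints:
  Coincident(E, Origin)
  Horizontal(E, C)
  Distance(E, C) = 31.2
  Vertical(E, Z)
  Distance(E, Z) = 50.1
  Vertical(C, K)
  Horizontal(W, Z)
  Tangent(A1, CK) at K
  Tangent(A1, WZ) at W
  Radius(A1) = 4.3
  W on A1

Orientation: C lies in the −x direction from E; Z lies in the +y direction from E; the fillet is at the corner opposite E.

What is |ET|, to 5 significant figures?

53.115

EZ is vertical with |EZ| = 50.1 and Z on the +y side, so Z = (0.0000, 50.100). The virtual corner opposite E is at (-31.200, 50.100). A1 meets CK tangentially, so TK is at right angles to CK and the tangent condition forces TW to be normal to WZ, with radius 4.3, so the center T sits 4.3 in from both sides at T = (-26.900, 45.800). Then |ET| = |T − E| = 53.115.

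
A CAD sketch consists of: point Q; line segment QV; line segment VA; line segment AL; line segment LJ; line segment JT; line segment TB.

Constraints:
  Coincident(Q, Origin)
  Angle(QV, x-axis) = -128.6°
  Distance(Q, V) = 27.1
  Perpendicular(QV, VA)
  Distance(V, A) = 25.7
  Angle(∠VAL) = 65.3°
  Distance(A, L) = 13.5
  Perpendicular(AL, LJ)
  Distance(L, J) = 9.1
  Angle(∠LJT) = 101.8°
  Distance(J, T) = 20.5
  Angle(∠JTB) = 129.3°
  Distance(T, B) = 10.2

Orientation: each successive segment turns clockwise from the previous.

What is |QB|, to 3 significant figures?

50.1

Q is at the origin; QV runs at -128.6° with length 27.1, so V = (-16.9, -21.2). The perpendicularity gives VA at right angles to QV, so VA runs at 141°; with |VA| = 25.7, A = (-37.0, -5.15). ∠VAL = 65.3° gives AL at 26.7° from the x-axis; with |AL| = 13.5, L = (-24.9, 0.920). AL ⟂ LJ, so LJ runs at -63.3°; with |LJ| = 9.1, J = (-20.8, -7.21). ∠LJT = 101.8° gives JT at -142° from the x-axis; with |JT| = 20.5, T = (-36.9, -20.0). ∠JTB = 129.3° gives TB at 168° from the x-axis; with |TB| = 10.2, B = (-46.9, -17.8). Then |QB| = |B − Q| = 50.1.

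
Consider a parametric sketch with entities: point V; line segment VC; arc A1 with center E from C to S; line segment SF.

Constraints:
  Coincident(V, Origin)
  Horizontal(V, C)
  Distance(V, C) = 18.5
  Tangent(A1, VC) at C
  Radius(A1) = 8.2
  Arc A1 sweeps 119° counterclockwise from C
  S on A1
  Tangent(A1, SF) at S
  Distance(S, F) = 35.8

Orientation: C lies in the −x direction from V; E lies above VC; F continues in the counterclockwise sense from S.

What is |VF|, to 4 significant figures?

52.10

On A1, C sits at bearing -90° from E; a 119° counterclockwise sweep puts S at bearing 29°, so S = E + 8.2·(cos 29°, sin 29°) = (-11.33, 12.18). Tangency of A1 to SF means the radius ES is perpendicular to SF, so SF runs along (−sin 29°, cos 29°); with |SF| = 35.8, F = (-28.68, 43.49). Then |VF| = |F − V| = 52.10.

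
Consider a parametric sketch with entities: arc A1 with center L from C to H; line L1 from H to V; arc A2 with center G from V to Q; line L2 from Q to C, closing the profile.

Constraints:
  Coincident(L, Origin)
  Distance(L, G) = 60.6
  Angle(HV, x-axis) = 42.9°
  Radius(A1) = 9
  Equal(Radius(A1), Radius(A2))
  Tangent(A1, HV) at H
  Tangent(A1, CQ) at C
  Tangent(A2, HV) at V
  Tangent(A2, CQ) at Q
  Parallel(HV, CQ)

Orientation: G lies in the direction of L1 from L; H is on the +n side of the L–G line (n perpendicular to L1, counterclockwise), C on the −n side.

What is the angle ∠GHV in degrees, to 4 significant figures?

8.448°

Tangency of A1 to both parallel lines with radius 9.0 puts H and C at L ± 9.0·n: H = (-6.126, 6.593), C = (6.126, -6.593). Equal radii place V and Q the same way about G: V = G + 9.0·n = (38.27, 47.84), Q = G − 9.0·n = (50.52, 34.66). Then cos ∠GHV = HG·HV / (|HG||HV|), giving 8.448°.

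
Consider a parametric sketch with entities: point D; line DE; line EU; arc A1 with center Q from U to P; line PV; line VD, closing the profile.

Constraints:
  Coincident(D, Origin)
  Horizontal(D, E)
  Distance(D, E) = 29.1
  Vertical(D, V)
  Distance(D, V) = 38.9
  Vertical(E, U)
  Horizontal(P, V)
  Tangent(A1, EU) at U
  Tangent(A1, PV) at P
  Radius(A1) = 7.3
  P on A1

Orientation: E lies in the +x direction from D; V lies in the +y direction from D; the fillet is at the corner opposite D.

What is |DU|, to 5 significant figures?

42.958

The virtual corner opposite D is at (29.100, 38.900). Tangency of A1 to EU means the radius QU is perpendicular to EU and the tangent condition forces QP to be normal to PV, with radius 7.3, so the center Q sits 7.3 in from both sides at Q = (21.800, 31.600). That places the tangent points at U = (29.100, 31.600) on EU and P = (21.800, 38.900) on PV. Then |DU| = |U − D| = 42.958.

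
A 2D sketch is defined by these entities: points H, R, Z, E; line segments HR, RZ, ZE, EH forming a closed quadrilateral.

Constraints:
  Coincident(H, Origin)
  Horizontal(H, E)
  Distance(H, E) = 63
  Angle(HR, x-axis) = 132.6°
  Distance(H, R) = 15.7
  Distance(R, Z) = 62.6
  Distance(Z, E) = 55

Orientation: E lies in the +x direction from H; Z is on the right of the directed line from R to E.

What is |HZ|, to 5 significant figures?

47.094

H is at the origin; H and E share the same y with |HE| = 63.0 and E in +x, so E = (63.0, 0). HR runs at 132.6° with |HR| = 15.7, so R = (-10.627, 11.557). Z is determined by |RZ| = 62.6 and |ZE| = 55.0 together: it lies at the intersection of circle(R, 62.6) and circle(E, 55.0). With |RE| = 74.528, the foot of the radical line on RE is 43.260 from R and the perpendicular offset is √(62.6² − 43.260²) = 45.247. Taking the right-of-RE solution: Z = (25.094, -39.851).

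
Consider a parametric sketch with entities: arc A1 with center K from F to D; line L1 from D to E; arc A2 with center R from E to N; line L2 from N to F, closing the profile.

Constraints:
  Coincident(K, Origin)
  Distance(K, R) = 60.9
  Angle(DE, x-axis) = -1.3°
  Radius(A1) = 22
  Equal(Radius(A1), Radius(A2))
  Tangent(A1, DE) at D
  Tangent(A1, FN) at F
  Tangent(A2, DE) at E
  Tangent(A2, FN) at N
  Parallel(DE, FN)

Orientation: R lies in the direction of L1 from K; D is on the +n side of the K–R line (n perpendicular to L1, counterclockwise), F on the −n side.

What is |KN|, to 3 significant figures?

64.8

Tangency of A1 to both parallel lines with radius 22.0 puts D and F at K ± 22.0·n: D = (0.499, 22.0), F = (-0.499, -22.0). Equal radii place E and N the same way about R: E = R + 22.0·n = (61.4, 20.6), N = R − 22.0·n = (60.4, -23.4). Then |KN| = |N − K| = 64.8.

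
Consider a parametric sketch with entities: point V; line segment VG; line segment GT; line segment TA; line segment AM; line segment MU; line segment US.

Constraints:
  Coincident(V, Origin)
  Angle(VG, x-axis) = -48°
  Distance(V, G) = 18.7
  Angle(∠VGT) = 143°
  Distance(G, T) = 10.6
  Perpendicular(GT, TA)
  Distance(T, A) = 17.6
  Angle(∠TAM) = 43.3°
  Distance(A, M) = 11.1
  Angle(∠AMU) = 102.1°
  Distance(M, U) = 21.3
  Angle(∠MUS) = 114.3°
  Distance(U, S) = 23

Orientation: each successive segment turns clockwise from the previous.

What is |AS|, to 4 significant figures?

34.60

V is at the origin; VG runs at -48.0° with length 18.7, so G = (12.51, -13.90). ∠VGT = 143.0° gives GT at -85.00° from the x-axis; with |GT| = 10.6, T = (13.44, -24.46). GT is perpendicular to TA, so TA runs at -175.0°; with |TA| = 17.6, A = (-4.096, -25.99). ∠TAM = 43.3° gives AM at 48.30° from the x-axis; with |AM| = 11.1, M = (3.288, -17.70). ∠AMU = 102.1° gives MU at -29.60° from the x-axis; with |MU| = 21.3, U = (21.81, -28.22). ∠MUS = 114.3° gives US at -95.30° from the x-axis; with |US| = 23.0, S = (19.68, -51.13). Then |AS| = |S − A| = 34.60.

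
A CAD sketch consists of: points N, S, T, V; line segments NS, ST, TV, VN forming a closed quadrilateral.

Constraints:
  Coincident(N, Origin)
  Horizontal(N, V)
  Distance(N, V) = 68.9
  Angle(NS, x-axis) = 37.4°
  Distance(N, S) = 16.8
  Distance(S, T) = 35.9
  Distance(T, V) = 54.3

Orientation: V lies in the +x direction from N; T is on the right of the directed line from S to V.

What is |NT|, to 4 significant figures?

32.39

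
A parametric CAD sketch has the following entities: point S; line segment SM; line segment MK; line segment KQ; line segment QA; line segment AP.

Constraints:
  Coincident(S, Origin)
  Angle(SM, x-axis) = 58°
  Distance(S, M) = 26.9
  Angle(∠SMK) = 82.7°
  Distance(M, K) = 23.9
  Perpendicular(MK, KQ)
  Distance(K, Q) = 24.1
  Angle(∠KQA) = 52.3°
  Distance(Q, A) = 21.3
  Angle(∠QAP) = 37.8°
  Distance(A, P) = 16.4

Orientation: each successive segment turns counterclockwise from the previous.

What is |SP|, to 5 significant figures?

25.410

S is at the origin; SM runs at 58.0° with length 26.9, so M = (14.255, 22.812). ∠SMK = 82.7° gives MK at 155.30° from the x-axis; with |MK| = 23.9, K = (-7.4585, 32.800). The perpendicularity gives KQ at right angles to MK, so KQ runs at -114.70°; with |KQ| = 24.1, Q = (-17.529, 10.904). ∠KQA = 52.3° gives QA at 13.000° from the x-axis; with |QA| = 21.3, A = (3.2250, 15.696). ∠QAP = 37.8° gives AP at 155.20° from the x-axis; with |AP| = 16.4, P = (-11.663, 22.575). Then |SP| = |P − S| = 25.410.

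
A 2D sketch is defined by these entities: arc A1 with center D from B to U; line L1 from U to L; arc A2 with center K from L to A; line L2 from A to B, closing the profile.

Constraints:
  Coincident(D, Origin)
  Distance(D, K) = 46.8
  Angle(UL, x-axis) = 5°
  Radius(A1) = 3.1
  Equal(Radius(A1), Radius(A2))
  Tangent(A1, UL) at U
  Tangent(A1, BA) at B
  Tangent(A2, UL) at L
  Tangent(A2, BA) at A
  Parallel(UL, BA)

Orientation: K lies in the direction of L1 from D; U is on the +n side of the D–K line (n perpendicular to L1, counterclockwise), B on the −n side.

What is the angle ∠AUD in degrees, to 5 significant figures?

82.453°

Tangency of A1 to both parallel lines with radius 3.1 puts U and B at D ± 3.1·n: U = (-0.27018, 3.0882), B = (0.27018, -3.0882). Equal radii place L and A the same way about K: L = K + 3.1·n = (46.352, 7.1671), A = K − 3.1·n = (46.892, 0.99069). Then cos ∠AUD = UA·UD / (|UA||UD|), giving 82.453°.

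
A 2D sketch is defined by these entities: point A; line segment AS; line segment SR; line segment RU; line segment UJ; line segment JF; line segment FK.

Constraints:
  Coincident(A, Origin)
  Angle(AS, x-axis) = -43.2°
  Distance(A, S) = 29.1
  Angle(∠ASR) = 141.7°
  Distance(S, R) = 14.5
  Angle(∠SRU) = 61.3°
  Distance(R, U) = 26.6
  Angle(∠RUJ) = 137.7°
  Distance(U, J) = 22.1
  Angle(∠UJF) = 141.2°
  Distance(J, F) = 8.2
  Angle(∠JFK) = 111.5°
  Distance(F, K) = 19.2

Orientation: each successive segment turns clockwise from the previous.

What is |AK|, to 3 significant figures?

10.5

∠UJF = 141.2° gives JF at 78.7° from the x-axis; with |JF| = 8.2, F = (-10.2, 2.57). ∠JFK = 111.5° gives FK at 10.2° from the x-axis; with |FK| = 19.2, K = (8.69, 5.97). Then |AK| = |K − A| = 10.5.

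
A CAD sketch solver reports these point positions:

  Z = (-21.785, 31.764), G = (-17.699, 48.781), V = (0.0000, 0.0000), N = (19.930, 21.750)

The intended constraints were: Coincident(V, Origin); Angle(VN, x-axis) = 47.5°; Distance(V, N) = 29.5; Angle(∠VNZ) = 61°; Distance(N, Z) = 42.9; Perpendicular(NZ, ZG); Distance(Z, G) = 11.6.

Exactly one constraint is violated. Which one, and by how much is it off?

Distance(Z, G) = 11.6 — off by 5.90.

V = (0.00, 0.00) ✓; VN at 47.50° ✓; |VN| = 29.50 ✓; ∠VNZ = 61.00° ✓; |NZ| = 42.90 ✓; ∠(NZ, ZG) = 90.00° ✓; |ZG| = 17.50 ✗.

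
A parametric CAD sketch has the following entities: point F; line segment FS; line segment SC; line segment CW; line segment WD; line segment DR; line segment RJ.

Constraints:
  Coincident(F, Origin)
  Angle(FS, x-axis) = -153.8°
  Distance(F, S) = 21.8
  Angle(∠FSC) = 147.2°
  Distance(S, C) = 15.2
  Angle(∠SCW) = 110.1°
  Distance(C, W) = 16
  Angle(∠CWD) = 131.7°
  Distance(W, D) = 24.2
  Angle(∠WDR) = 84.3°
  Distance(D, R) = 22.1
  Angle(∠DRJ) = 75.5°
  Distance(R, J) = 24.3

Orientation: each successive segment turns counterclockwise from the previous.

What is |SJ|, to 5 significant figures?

12.040

F is at the origin; FS runs at -153.8° with length 21.8, so S = (-19.560, -9.6248). ∠FSC = 147.2° gives SC at -121.00° from the x-axis; with |SC| = 15.2, C = (-27.389, -22.654). ∠SCW = 110.1° gives CW at -51.100° from the x-axis; with |CW| = 16.0, W = (-17.341, -35.106). ∠CWD = 131.7° gives WD at -2.8000° from the x-axis; with |WD| = 24.2, D = (6.8297, -36.288). ∠WDR = 84.3° gives DR at 92.900° from the x-axis; with |DR| = 22.1, R = (5.7116, -14.216). ∠DRJ = 75.5° gives RJ at -162.60° from the x-axis; with |RJ| = 24.3, J = (-17.476, -21.483). Then |SJ| = |J − S| = 12.040.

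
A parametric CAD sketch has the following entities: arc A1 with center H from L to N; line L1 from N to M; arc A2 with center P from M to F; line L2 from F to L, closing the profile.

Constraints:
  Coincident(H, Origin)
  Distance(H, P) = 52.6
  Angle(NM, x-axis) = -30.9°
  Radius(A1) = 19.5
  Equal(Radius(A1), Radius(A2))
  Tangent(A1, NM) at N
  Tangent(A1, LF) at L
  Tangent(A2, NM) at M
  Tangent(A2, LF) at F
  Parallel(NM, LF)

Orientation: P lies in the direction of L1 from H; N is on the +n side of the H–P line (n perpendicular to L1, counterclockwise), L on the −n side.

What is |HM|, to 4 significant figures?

56.10

The slot axis is L1's direction at -30.9°, so u = (cos -30.9°, sin -30.9°) = (0.8581, -0.5135) and n = (−sin -30.9°, cos -30.9°) = (0.5135, 0.8581). H is at the origin and P lies 52.6 along u from H, so P = 52.6·u = (45.13, -27.01). Tangency of A1 to both parallel lines with radius 19.5 puts N and L at H ± 19.5·n: N = (10.01, 16.73), L = (-10.01, -16.73). Equal radii place M and F the same way about P: M = P + 19.5·n = (55.15, -10.28), F = P − 19.5·n = (35.12, -43.74). Then |HM| = |M − H| = 56.10.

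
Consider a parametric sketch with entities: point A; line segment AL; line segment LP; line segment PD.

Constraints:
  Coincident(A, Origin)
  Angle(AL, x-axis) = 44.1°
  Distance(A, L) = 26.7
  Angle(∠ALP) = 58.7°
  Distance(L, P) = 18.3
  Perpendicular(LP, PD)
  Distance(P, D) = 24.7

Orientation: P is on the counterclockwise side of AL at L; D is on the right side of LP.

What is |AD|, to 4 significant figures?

47.72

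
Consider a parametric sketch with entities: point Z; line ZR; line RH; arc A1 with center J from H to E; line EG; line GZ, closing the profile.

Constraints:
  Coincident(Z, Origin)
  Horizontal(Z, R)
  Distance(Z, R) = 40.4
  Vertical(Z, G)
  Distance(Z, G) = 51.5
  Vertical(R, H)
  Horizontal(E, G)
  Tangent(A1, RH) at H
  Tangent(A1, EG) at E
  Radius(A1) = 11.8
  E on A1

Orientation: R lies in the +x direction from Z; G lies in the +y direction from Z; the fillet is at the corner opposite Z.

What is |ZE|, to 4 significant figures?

58.91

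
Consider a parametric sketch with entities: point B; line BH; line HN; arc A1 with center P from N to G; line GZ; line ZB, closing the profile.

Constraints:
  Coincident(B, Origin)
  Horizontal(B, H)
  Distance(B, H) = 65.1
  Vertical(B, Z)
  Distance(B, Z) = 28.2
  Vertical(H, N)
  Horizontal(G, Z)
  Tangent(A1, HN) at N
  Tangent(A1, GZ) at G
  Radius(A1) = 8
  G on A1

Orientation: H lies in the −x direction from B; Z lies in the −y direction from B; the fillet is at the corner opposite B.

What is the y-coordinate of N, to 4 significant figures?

-20.20

B is at the origin; BH is horizontal with |BH| = 65.1 and H on the −x side, so H = (-65.10, 0.000). B and Z share the same x with |BZ| = 28.2 and Z on the −y side, so Z = (0.000, -28.20). The virtual corner opposite B is at (-65.10, -28.20). The tangent condition forces PN to be normal to HN and tangency of A1 to GZ means the radius PG is perpendicular to GZ, with radius 8.0, so the center P sits 8.0 in from both sides at P = (-57.10, -20.20). That places the tangent points at N = (-65.10, -20.20) on HN and G = (-57.10, -28.20) on GZ. So N.y = -20.20.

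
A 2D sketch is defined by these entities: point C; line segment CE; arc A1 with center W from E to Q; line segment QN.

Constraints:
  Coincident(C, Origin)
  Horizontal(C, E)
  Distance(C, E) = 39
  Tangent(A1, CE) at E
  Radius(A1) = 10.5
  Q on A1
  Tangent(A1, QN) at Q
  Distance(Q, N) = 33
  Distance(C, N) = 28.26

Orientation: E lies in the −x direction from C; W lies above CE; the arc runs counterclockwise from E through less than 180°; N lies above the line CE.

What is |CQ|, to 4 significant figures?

31.61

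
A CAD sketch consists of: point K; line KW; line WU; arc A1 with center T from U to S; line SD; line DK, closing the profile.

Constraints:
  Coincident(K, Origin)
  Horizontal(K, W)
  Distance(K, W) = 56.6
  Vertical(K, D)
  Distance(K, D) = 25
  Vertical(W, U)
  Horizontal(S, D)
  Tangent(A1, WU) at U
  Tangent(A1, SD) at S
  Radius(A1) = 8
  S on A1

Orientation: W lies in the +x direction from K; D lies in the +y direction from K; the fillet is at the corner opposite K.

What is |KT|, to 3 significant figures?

51.5

K is at the origin; K and W share the same y with |KW| = 56.6 and W on the +x side, so W = (56.6, 0.00). K and D share the same x with |KD| = 25.0 and D on the +y side, so D = (0.00, 25.0). The virtual corner opposite K is at (56.6, 25.0). A1 meets WU tangentially, so TU is at right angles to WU and A1 meets SD tangentially, so TS is at right angles to SD, with radius 8.0, so the center T sits 8.0 in from both sides at T = (48.6, 17.0). Then |KT| = |T − K| = 51.5.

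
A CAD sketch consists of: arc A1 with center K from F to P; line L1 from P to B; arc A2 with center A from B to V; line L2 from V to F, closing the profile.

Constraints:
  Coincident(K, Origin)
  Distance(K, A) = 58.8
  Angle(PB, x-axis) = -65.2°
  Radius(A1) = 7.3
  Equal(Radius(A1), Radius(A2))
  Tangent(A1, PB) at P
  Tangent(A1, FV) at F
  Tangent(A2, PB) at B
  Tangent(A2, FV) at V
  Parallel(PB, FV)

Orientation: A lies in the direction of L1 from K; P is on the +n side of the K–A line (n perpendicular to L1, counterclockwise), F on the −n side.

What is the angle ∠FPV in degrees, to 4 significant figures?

76.06°

Tangency of A1 to both parallel lines with radius 7.3 puts P and F at K ± 7.3·n: P = (6.627, 3.062), F = (-6.627, -3.062). Equal radii place B and V the same way about A: B = A + 7.3·n = (31.29, -50.32), V = A − 7.3·n = (18.04, -56.44). Then cos ∠FPV = PF·PV / (|PF||PV|), giving 76.06°.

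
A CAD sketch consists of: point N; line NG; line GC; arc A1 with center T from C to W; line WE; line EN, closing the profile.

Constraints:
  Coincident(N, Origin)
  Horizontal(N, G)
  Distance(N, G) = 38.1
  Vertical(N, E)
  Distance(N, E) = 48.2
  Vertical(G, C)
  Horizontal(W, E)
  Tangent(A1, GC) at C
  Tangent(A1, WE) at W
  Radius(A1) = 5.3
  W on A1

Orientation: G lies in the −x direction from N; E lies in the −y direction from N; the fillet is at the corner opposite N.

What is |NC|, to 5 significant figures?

57.376

N is at the origin; NG is horizontal with |NG| = 38.1 and G on the −x side, so G = (-38.100, 0.0000). N and E share the same x with |NE| = 48.2 and E on the −y side, so E = (0.0000, -48.200). The virtual corner opposite N is at (-38.100, -48.200). Tangency of A1 to GC means the radius TC is perpendicular to GC and since A1 is tangent to WE there, TW ⟂ WE, with radius 5.3, so the center T sits 5.3 in from both sides at T = (-32.800, -42.900). That places the tangent points at C = (-38.100, -42.900) on GC and W = (-32.800, -48.200) on WE. Then |NC| = |C − N| = 57.376.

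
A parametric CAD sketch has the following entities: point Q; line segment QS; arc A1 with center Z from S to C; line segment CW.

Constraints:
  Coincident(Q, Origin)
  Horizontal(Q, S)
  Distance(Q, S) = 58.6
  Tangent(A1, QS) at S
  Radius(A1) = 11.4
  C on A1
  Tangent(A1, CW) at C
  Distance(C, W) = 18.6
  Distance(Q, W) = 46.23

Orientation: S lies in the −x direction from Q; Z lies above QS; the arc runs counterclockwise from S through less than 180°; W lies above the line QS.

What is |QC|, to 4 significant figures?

48.80

Checks: Q = (0.00, 0.00) ✓; |ZC| = 11.40 ✓; ∠(ZC, CW) = 90.00° ✓; |CW| = 18.60 ✓; |QW| = 46.23 ✓.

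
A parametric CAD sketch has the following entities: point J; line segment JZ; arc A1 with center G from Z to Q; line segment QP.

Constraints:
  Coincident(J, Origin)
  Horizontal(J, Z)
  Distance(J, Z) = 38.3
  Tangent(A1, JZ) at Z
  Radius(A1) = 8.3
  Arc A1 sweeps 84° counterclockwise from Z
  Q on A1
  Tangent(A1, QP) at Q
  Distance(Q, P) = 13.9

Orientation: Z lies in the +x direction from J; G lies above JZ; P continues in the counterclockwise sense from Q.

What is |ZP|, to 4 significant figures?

23.37

J is at the origin; J and Z share the same y with |JZ| = 38.3 and Z on the +x side, so Z = (38.30, 0.000). A1 meets JZ tangentially, so GZ is at right angles to JZ, so G = Z + (0, 8.3) = (38.30, 8.300). On A1, Z sits at bearing -90° from G; an 84° counterclockwise sweep puts Q at bearing -6°, so Q = G + 8.3·(cos -6°, sin -6°) = (46.55, 7.432). A1 meets QP tangentially, so GQ is at right angles to QP, so QP runs along (−sin -6°, cos -6°); with |QP| = 13.9, P = (48.01, 21.26). Then |ZP| = |P − Z| = 23.37.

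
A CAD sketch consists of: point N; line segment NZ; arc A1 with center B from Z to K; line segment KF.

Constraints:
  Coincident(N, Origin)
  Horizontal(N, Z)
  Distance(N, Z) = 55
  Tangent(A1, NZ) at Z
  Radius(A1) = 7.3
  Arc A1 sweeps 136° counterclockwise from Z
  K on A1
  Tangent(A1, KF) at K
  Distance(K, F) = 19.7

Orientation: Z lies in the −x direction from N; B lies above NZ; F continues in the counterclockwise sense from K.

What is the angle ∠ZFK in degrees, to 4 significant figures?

26.87°

On A1, Z sits at bearing -90° from B; a 136° counterclockwise sweep puts K at bearing 46°, so K = B + 7.3·(cos 46°, sin 46°) = (-49.93, 12.55). Tangency of A1 to KF means the radius BK is perpendicular to KF, so KF runs along (−sin 46°, cos 46°); with |KF| = 19.7, F = (-64.10, 26.24). Then cos ∠ZFK = FZ·FK / (|FZ||FK|), giving 26.87°.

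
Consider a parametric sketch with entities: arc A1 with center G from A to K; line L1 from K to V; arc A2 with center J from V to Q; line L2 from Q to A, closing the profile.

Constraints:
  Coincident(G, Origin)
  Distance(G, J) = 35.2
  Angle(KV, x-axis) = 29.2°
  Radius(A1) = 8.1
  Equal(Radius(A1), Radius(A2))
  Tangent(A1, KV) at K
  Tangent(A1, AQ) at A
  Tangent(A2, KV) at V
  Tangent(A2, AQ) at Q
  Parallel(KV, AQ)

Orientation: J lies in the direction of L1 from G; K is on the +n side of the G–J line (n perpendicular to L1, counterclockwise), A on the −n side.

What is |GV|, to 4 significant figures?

36.12

The slot axis is L1's direction at 29.2°, so u = (cos 29.2°, sin 29.2°) = (0.8729, 0.4879) and n = (−sin 29.2°, cos 29.2°) = (-0.4879, 0.8729). G is at the origin and J lies 35.2 along u from G, so J = 35.2·u = (30.73, 17.17). Tangency of A1 to both parallel lines with radius 8.1 puts K and A at G ± 8.1·n: K = (-3.952, 7.071), A = (3.952, -7.071). Equal radii place V and Q the same way about J: V = J + 8.1·n = (26.78, 24.24), Q = J − 8.1·n = (34.68, 10.10). Then |GV| = |V − G| = 36.12.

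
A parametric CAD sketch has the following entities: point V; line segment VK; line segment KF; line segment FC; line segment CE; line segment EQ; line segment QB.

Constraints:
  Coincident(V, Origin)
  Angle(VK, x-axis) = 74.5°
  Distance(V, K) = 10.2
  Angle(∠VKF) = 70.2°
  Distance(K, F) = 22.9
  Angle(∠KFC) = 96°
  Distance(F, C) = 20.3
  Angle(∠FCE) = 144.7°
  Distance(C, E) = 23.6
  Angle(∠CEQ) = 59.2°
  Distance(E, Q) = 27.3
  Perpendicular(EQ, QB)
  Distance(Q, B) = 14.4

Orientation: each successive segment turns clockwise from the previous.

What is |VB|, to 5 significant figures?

8.8980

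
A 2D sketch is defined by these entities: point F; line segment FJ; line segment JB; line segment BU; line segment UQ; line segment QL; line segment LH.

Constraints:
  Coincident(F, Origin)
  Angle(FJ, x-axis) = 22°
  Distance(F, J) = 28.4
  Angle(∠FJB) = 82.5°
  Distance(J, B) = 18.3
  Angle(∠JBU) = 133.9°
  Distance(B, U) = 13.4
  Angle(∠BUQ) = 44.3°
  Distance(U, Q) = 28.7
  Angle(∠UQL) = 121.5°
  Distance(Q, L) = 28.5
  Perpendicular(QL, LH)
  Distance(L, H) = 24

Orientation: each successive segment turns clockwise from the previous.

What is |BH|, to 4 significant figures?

30.63

∠UQL = 121.5° gives QL at 44.20° from the x-axis; with |QL| = 28.5, L = (38.01, 29.38). QL is perpendicular to LH, so LH runs at -45.80°; with |LH| = 24.0, H = (54.75, 12.17). Then |BH| = |H − B| = 30.63.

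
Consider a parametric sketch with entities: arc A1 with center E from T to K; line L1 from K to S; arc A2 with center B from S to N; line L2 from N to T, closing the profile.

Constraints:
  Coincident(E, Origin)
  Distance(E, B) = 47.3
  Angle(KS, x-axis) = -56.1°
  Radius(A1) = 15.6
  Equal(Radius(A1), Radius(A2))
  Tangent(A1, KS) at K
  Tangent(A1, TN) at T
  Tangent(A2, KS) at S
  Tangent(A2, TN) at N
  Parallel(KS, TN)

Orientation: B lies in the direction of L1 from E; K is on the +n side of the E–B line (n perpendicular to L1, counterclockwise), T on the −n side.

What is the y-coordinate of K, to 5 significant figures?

8.7008

The slot axis is L1's direction at -56.1°, so u = (cos -56.1°, sin -56.1°) = (0.55775, -0.83001) and n = (−sin -56.1°, cos -56.1°) = (0.83001, 0.55775). E is at the origin and B lies 47.3 along u from E, so B = 47.3·u = (26.381, -39.260). Tangency of A1 to both parallel lines with radius 15.6 puts K and T at E ± 15.6·n: K = (12.948, 8.7008), T = (-12.948, -8.7008). So K.y = 8.7008.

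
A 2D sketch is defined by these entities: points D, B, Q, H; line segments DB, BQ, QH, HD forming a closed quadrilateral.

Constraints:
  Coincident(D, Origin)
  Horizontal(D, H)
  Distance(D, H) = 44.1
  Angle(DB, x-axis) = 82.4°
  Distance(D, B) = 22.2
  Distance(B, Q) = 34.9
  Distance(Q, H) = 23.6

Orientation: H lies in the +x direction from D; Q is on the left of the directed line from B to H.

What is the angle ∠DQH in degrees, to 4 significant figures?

74.39°

D is at the origin; D and H share the same y with |DH| = 44.1 and H in +x, so H = (44.1, 0). DB runs at 82.4° with |DB| = 22.2, so B = (2.936, 22.00). Q is determined by |BQ| = 34.9 and |QH| = 23.6 together: it lies at the intersection of circle(B, 34.9) and circle(H, 23.6). With |BH| = 46.68, the foot of the radical line on BH is 30.42 from B and the perpendicular offset is √(34.9² − 30.42²) = 17.11. Taking the left-of-BH solution: Q = (37.83, 22.75).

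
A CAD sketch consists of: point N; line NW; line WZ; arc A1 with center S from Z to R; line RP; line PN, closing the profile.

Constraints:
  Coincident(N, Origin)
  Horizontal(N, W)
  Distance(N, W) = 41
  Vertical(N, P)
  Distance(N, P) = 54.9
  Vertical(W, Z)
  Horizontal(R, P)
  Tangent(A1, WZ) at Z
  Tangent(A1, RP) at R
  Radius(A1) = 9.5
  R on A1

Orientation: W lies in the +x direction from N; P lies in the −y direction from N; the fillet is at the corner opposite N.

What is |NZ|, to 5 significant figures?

61.173

N is at the origin; N and W share the same y with |NW| = 41.0 and W on the +x side, so W = (41.000, 0.0000). NP is vertical with |NP| = 54.9 and P on the −y side, so P = (0.0000, -54.900). The virtual corner opposite N is at (41.000, -54.900). The tangent condition forces SZ to be normal to WZ and since A1 is tangent to RP there, SR ⟂ RP, with radius 9.5, so the center S sits 9.5 in from both sides at S = (31.500, -45.400). That places the tangent points at Z = (41.000, -45.400) on WZ and R = (31.500, -54.900) on RP. Then |NZ| = |Z − N| = 61.173.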